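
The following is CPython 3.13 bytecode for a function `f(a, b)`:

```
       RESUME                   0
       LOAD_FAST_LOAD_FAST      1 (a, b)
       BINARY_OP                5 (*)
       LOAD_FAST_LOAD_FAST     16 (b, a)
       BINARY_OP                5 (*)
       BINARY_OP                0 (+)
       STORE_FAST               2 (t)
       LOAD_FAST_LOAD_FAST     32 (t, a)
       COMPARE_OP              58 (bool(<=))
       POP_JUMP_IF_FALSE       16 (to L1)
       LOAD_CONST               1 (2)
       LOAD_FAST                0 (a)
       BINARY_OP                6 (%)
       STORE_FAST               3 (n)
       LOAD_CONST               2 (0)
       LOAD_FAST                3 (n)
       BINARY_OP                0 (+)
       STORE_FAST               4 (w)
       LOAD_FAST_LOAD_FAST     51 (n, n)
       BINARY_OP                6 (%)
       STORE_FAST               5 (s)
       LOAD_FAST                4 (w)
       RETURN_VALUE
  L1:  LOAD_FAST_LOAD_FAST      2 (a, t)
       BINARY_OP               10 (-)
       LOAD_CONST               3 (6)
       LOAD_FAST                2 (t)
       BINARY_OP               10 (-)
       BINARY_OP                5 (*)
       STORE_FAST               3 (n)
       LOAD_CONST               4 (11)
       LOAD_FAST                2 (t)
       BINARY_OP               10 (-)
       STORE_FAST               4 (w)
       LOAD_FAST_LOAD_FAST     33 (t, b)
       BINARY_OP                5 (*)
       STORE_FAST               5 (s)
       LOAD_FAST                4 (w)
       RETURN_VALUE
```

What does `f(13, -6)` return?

2

LOAD_FAST_LOAD_FAST a,b → push 13,-6. Stack: [13, -6]
BINARY_OP * → 13 * -6 = -78. Stack: [-78]
LOAD_FAST_LOAD_FAST b,a → push -6,13. Stack: [-78, -6, 13]
BINARY_OP * → -6 * 13 = -78. Stack: [-78, -78]
BINARY_OP + → -78 + -78 = -156. Stack: [-156]
STORE_FAST t → t=-156. Stack: []
LOAD_FAST_LOAD_FAST t,a → push -156,13. Stack: [-156, 13]
COMPARE_OP bool(<=) → -156 vs 13 = True. Stack: [True]
POP_JUMP_IF_FALSE → pop True; no jump. Stack: []
LOAD_CONST → push 2. Stack: [2]
LOAD_FAST a → push 13. Stack: [2, 13]
BINARY_OP % → 2 % 13 = 2. Stack: [2]
STORE_FAST n → n=2. Stack: []
LOAD_CONST → push 0. Stack: [0]
LOAD_FAST n → push 2. Stack: [0, 2]
BINARY_OP + → 0 + 2 = 2. Stack: [2]
STORE_FAST w → w=2. Stack: []
LOAD_FAST_LOAD_FAST n,n → push 2,2. Stack: [2, 2]
BINARY_OP % → 2 % 2 = 0. Stack: [0]
STORE_FAST s → s=0. Stack: []
LOAD_FAST w → push 2. Stack: [2]
RETURN_VALUE → return 2.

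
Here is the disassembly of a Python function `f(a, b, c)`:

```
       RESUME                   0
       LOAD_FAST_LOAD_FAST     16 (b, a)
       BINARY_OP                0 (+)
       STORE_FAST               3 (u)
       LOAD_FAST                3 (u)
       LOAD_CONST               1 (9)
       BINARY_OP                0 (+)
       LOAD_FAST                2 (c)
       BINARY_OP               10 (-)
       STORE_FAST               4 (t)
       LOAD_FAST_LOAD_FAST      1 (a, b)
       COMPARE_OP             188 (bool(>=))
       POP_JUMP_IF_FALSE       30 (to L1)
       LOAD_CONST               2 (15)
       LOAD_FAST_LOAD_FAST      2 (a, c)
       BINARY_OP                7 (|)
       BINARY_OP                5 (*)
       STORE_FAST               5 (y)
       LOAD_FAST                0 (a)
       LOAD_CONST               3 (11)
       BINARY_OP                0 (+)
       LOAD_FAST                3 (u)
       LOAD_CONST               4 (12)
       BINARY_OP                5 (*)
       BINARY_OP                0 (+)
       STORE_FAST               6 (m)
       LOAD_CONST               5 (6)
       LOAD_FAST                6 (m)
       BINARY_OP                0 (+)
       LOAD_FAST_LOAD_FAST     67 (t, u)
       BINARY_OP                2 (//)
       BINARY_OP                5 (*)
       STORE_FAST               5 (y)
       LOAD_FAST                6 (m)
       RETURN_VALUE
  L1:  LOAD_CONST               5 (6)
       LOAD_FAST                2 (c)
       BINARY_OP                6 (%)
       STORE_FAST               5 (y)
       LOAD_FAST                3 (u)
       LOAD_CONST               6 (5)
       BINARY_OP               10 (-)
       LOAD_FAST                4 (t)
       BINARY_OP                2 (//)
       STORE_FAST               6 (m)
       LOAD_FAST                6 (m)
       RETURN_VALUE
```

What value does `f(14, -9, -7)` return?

LOAD_FAST_LOAD_FAST b,a → push -9,14. Stack: [-9, 14]
BINARY_OP + → -9 + 14 = 5. Stack: [5]
STORE_FAST u → u=5. Stack: []
LOAD_FAST u → push 5. Stack: [5]
LOAD_CONST → push 9. Stack: [5, 9]
BINARY_OP + → 5 + 9 = 14. Stack: [14]
LOAD_FAST c → push -7. Stack: [14, -7]
BINARY_OP - → 14 - -7 = 21. Stack: [21]
STORE_FAST t → t=21. Stack: []
LOAD_FAST_LOAD_FAST a,b → push 14,-9. Stack: [14, -9]
COMPARE_OP bool(>=) → 14 vs -9 = True. Stack: [True]
POP_JUMP_IF_FALSE → pop True; no jump. Stack: []
LOAD_CONST → push 15. Stack: [15]
LOAD_FAST_LOAD_FAST a,c → push 14,-7. Stack: [15, 14, -7]
BINARY_OP | → 14 | -7 = -1. Stack: [15, -1]
BINARY_OP * → 15 * -1 = -15. Stack: [-15]
STORE_FAST y → y=-15. Stack: []
LOAD_FAST a → push 14. Stack: [14]
LOAD_CONST → push 11. Stack: [14, 11]
BINARY_OP + → 14 + 11 = 25. Stack: [25]
LOAD_FAST u → push 5. Stack: [25, 5]
LOAD_CONST → push 12. Stack: [25, 5, 12]
BINARY_OP * → 5 * 12 = 60. Stack: [25, 60]
BINARY_OP + → 25 + 60 = 85. Stack: [85]
STORE_FAST m → m=85. Stack: []
LOAD_CONST → push 6. Stack: [6]
LOAD_FAST m → push 85. Stack: [6, 85]
BINARY_OP + → 6 + 85 = 91. Stack: [91]
LOAD_FAST_LOAD_FAST t,u → push 21,5. Stack: [91, 21, 5]
BINARY_OP // → 21 // 5 = 4. Stack: [91, 4]
BINARY_OP * → 91 * 4 = 364. Stack: [364]
STORE_FAST y → y=364. Stack: []
LOAD_FAST m → push 85. Stack: [85]
RETURN_VALUE → return 85.

85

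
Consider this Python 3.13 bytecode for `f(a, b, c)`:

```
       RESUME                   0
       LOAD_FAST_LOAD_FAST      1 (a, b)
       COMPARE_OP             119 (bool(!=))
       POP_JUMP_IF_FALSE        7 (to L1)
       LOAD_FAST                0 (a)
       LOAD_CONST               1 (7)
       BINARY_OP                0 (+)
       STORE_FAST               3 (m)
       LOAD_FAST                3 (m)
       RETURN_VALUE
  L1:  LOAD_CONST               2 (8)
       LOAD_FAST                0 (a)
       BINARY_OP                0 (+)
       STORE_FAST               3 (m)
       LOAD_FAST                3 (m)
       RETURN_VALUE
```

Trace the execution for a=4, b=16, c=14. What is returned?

LOAD_FAST_LOAD_FAST a,b → push 4,16. Stack: [4, 16]
COMPARE_OP bool(!=) → 4 vs 16 = True. Stack: [True]
POP_JUMP_IF_FALSE → pop True; no jump. Stack: []
LOAD_FAST a → push 4. Stack: [4]
LOAD_CONST → push 7. Stack: [4, 7]
BINARY_OP + → 4 + 7 = 11. Stack: [11]
STORE_FAST m → m=11. Stack: []
LOAD_FAST m → push 11. Stack: [11]
RETURN_VALUE → return 11.

11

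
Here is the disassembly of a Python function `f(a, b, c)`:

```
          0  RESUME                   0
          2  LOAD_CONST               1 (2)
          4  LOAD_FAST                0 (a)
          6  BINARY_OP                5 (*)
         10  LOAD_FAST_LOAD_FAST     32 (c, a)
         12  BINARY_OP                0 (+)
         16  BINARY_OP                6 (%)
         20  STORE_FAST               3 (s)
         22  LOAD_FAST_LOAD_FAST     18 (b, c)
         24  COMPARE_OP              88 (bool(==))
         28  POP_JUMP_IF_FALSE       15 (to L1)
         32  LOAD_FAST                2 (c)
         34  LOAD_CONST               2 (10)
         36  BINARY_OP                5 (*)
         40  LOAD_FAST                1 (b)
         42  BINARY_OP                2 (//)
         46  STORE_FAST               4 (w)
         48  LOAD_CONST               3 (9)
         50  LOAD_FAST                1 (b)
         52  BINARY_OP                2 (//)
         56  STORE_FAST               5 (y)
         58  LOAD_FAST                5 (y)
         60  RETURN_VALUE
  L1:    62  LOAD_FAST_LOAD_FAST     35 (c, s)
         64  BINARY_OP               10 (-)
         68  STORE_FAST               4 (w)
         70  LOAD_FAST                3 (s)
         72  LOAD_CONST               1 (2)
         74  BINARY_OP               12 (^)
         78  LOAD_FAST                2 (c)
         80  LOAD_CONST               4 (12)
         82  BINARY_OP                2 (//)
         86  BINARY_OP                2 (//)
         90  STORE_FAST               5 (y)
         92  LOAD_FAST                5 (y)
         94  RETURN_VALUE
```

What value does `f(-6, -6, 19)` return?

3

LOAD_CONST → push 2. Stack: [2]
LOAD_FAST a → push -6. Stack: [2, -6]
BINARY_OP * → 2 * -6 = -12. Stack: [-12]
LOAD_FAST_LOAD_FAST c,a → push 19,-6. Stack: [-12, 19, -6]
BINARY_OP + → 19 + -6 = 13. Stack: [-12, 13]
BINARY_OP % → -12 % 13 = 1. Stack: [1]
STORE_FAST s → s=1. Stack: []
LOAD_FAST_LOAD_FAST b,c → push -6,19. Stack: [-6, 19]
COMPARE_OP bool(==) → -6 vs 19 = False. Stack: [False]
POP_JUMP_IF_FALSE → pop False; jump. Stack: []
LOAD_FAST_LOAD_FAST c,s → push 19,1. Stack: [19, 1]
BINARY_OP - → 19 - 1 = 18. Stack: [18]
STORE_FAST w → w=18. Stack: []
LOAD_FAST s → push 1. Stack: [1]
LOAD_CONST → push 2. Stack: [1, 2]
BINARY_OP ^ → 1 ^ 2 = 3. Stack: [3]
LOAD_FAST c → push 19. Stack: [3, 19]
LOAD_CONST → push 12. Stack: [3, 19, 12]
BINARY_OP // → 19 // 12 = 1. Stack: [3, 1]
BINARY_OP // → 3 // 1 = 3. Stack: [3]
STORE_FAST y → y=3. Stack: []
LOAD_FAST y → push 3. Stack: [3]
RETURN_VALUE → return 3.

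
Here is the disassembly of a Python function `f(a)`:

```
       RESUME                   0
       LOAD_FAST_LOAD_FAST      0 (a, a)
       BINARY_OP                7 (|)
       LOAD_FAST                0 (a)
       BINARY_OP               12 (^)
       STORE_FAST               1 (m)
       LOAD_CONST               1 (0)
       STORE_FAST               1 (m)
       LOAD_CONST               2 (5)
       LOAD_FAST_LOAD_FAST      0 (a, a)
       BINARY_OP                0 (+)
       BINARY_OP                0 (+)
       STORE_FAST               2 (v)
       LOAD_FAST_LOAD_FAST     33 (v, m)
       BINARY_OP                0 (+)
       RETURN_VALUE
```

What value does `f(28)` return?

61

LOAD_FAST_LOAD_FAST a,a → push 28,28. Stack: [28, 28]
BINARY_OP | → 28 | 28 = 28. Stack: [28]
LOAD_FAST a → push 28. Stack: [28, 28]
BINARY_OP ^ → 28 ^ 28 = 0. Stack: [0]
STORE_FAST m → m=0. Stack: []
LOAD_CONST → push 0. Stack: [0]
STORE_FAST m → m=0. Stack: []
LOAD_CONST → push 5. Stack: [5]
LOAD_FAST_LOAD_FAST a,a → push 28,28. Stack: [5, 28, 28]
BINARY_OP + → 28 + 28 = 56. Stack: [5, 56]
BINARY_OP + → 5 + 56 = 61. Stack: [61]
STORE_FAST v → v=61. Stack: []
LOAD_FAST_LOAD_FAST v,m → push 61,0. Stack: [61, 0]
BINARY_OP + → 61 + 0 = 61. Stack: [61]
RETURN_VALUE → return 61.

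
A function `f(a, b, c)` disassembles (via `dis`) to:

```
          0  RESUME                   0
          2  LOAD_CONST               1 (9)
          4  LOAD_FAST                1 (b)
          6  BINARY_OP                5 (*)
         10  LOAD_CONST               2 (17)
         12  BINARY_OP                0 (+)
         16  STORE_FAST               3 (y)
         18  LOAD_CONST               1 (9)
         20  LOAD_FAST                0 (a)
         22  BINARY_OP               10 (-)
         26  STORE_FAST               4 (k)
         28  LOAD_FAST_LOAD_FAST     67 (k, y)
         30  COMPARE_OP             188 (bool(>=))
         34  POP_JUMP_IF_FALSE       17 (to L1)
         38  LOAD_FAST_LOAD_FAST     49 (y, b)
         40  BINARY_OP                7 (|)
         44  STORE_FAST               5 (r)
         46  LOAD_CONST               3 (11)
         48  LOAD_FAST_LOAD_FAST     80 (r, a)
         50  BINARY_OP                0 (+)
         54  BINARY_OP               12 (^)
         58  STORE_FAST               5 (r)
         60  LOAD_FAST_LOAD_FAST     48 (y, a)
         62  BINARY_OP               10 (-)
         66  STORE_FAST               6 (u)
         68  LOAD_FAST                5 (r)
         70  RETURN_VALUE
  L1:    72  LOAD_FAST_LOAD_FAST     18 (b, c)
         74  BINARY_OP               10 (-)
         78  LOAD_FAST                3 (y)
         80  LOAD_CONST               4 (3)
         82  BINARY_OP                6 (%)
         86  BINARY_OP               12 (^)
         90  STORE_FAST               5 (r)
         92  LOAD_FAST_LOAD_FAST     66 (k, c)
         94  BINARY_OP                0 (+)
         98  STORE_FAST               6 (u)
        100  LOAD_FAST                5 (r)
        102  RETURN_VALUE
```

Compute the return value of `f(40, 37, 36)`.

3

LOAD_CONST → push 9. Stack: [9]
LOAD_FAST b → push 37. Stack: [9, 37]
BINARY_OP * → 9 * 37 = 333. Stack: [333]
LOAD_CONST → push 17. Stack: [333, 17]
BINARY_OP + → 333 + 17 = 350. Stack: [350]
STORE_FAST y → y=350. Stack: []
LOAD_CONST → push 9. Stack: [9]
LOAD_FAST a → push 40. Stack: [9, 40]
BINARY_OP - → 9 - 40 = -31. Stack: [-31]
STORE_FAST k → k=-31. Stack: []
LOAD_FAST_LOAD_FAST k,y → push -31,350. Stack: [-31, 350]
COMPARE_OP bool(>=) → -31 vs 350 = False. Stack: [False]
POP_JUMP_IF_FALSE → pop False; jump. Stack: []
LOAD_FAST_LOAD_FAST b,c → push 37,36. Stack: [37, 36]
BINARY_OP - → 37 - 36 = 1. Stack: [1]
LOAD_FAST y → push 350. Stack: [1, 350]
LOAD_CONST → push 3. Stack: [1, 350, 3]
BINARY_OP % → 350 % 3 = 2. Stack: [1, 2]
BINARY_OP ^ → 1 ^ 2 = 3. Stack: [3]
STORE_FAST r → r=3. Stack: []
LOAD_FAST_LOAD_FAST k,c → push -31,36. Stack: [-31, 36]
BINARY_OP + → -31 + 36 = 5. Stack: [5]
STORE_FAST u → u=5. Stack: []
LOAD_FAST r → push 3. Stack: [3]
RETURN_VALUE → return 3.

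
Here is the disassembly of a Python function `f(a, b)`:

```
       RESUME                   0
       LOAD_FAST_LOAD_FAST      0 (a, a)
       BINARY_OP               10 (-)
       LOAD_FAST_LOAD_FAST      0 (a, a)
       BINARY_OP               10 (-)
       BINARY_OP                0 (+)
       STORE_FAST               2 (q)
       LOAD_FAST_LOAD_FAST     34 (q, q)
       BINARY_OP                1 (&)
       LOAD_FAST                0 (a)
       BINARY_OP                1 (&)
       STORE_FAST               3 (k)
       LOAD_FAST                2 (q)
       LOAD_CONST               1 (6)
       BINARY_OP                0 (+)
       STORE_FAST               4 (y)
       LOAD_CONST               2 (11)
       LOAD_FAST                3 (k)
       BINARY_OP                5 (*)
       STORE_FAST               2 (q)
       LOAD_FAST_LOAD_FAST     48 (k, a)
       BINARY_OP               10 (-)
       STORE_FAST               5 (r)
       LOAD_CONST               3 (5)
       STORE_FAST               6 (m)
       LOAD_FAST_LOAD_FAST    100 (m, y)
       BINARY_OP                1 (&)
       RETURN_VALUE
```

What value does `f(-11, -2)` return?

LOAD_FAST_LOAD_FAST a,a → push -11,-11. Stack: [-11, -11]
BINARY_OP - → -11 - -11 = 0. Stack: [0]
LOAD_FAST_LOAD_FAST a,a → push -11,-11. Stack: [0, -11, -11]
BINARY_OP - → -11 - -11 = 0. Stack: [0, 0]
BINARY_OP + → 0 + 0 = 0. Stack: [0]
STORE_FAST q → q=0. Stack: []
LOAD_FAST_LOAD_FAST q,q → push 0,0. Stack: [0, 0]
BINARY_OP & → 0 & 0 = 0. Stack: [0]
LOAD_FAST a → push -11. Stack: [0, -11]
BINARY_OP & → 0 & -11 = 0. Stack: [0]
STORE_FAST k → k=0. Stack: []
LOAD_FAST q → push 0. Stack: [0]
LOAD_CONST → push 6. Stack: [0, 6]
BINARY_OP + → 0 + 6 = 6. Stack: [6]
STORE_FAST y → y=6. Stack: []
LOAD_CONST → push 11. Stack: [11]
LOAD_FAST k → push 0. Stack: [11, 0]
BINARY_OP * → 11 * 0 = 0. Stack: [0]
STORE_FAST q → q=0. Stack: []
LOAD_FAST_LOAD_FAST k,a → push 0,-11. Stack: [0, -11]
BINARY_OP - → 0 - -11 = 11. Stack: [11]
STORE_FAST r → r=11. Stack: []
LOAD_CONST → push 5. Stack: [5]
STORE_FAST m → m=5. Stack: []
LOAD_FAST_LOAD_FAST m,y → push 5,6. Stack: [5, 6]
BINARY_OP & → 5 & 6 = 4. Stack: [4]
RETURN_VALUE → return 4.

4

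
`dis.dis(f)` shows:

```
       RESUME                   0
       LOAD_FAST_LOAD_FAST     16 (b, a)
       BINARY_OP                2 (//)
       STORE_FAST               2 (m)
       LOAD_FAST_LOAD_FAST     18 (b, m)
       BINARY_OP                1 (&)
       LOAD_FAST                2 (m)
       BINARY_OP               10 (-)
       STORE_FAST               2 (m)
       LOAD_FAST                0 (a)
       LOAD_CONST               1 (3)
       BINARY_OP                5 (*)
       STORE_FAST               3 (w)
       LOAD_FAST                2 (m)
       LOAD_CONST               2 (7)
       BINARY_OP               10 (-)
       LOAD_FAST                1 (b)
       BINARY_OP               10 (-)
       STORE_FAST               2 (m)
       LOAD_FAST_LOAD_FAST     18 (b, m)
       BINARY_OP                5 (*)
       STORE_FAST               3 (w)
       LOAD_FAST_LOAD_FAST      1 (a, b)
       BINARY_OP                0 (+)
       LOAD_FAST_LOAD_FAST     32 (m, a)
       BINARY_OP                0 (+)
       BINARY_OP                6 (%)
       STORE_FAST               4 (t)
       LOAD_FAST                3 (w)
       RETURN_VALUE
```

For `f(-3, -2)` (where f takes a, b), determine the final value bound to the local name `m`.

LOAD_FAST_LOAD_FAST b,a → push -2,-3. Stack: [-2, -3]
BINARY_OP // → -2 // -3 = 0. Stack: [0]
STORE_FAST m → m=0. Stack: []
LOAD_FAST_LOAD_FAST b,m → push -2,0. Stack: [-2, 0]
BINARY_OP & → -2 & 0 = 0. Stack: [0]
LOAD_FAST m → push 0. Stack: [0, 0]
BINARY_OP - → 0 - 0 = 0. Stack: [0]
STORE_FAST m → m=0. Stack: []
LOAD_FAST a → push -3. Stack: [-3]
LOAD_CONST → push 3. Stack: [-3, 3]
BINARY_OP * → -3 * 3 = -9. Stack: [-9]
STORE_FAST w → w=-9. Stack: []
LOAD_FAST m → push 0. Stack: [0]
LOAD_CONST → push 7. Stack: [0, 7]
BINARY_OP - → 0 - 7 = -7. Stack: [-7]
LOAD_FAST b → push -2. Stack: [-7, -2]
BINARY_OP - → -7 - -2 = -5. Stack: [-5]
STORE_FAST m → m=-5. Stack: []
LOAD_FAST_LOAD_FAST b,m → push -2,-5. Stack: [-2, -5]
BINARY_OP * → -2 * -5 = 10. Stack: [10]
STORE_FAST w → w=10. Stack: []
LOAD_FAST_LOAD_FAST a,b → push -3,-2. Stack: [-3, -2]
BINARY_OP + → -3 + -2 = -5. Stack: [-5]
LOAD_FAST_LOAD_FAST m,a → push -5,-3. Stack: [-5, -5, -3]
BINARY_OP + → -5 + -3 = -8. Stack: [-5, -8]
BINARY_OP % → -5 % -8 = -5. Stack: [-5]
STORE_FAST t → t=-5. Stack: []
LOAD_FAST w → push 10. Stack: [10]
RETURN_VALUE → return 10.

-5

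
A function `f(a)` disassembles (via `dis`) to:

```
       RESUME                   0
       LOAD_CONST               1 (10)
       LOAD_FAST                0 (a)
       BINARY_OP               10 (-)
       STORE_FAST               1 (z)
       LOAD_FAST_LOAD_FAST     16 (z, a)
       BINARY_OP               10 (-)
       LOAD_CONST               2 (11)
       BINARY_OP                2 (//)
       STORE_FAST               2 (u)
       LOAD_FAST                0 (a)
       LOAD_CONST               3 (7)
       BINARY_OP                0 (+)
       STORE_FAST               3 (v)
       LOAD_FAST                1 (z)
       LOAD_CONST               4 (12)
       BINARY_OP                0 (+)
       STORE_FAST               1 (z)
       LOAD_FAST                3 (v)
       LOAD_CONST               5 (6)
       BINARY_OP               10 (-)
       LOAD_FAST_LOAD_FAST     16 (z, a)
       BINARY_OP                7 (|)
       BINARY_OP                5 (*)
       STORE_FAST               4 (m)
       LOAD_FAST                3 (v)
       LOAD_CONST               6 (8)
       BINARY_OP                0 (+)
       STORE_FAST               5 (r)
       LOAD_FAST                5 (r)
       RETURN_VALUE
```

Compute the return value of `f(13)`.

LOAD_CONST → push 10. Stack: [10]
LOAD_FAST a → push 13. Stack: [10, 13]
BINARY_OP - → 10 - 13 = -3. Stack: [-3]
STORE_FAST z → z=-3. Stack: []
LOAD_FAST_LOAD_FAST z,a → push -3,13. Stack: [-3, 13]
BINARY_OP - → -3 - 13 = -16. Stack: [-16]
LOAD_CONST → push 11. Stack: [-16, 11]
BINARY_OP // → -16 // 11 = -2. Stack: [-2]
STORE_FAST u → u=-2. Stack: []
LOAD_FAST a → push 13. Stack: [13]
LOAD_CONST → push 7. Stack: [13, 7]
BINARY_OP + → 13 + 7 = 20. Stack: [20]
STORE_FAST v → v=20. Stack: []
LOAD_FAST z → push -3. Stack: [-3]
LOAD_CONST → push 12. Stack: [-3, 12]
BINARY_OP + → -3 + 12 = 9. Stack: [9]
STORE_FAST z → z=9. Stack: []
LOAD_FAST v → push 20. Stack: [20]
LOAD_CONST → push 6. Stack: [20, 6]
BINARY_OP - → 20 - 6 = 14. Stack: [14]
LOAD_FAST_LOAD_FAST z,a → push 9,13. Stack: [14, 9, 13]
BINARY_OP | → 9 | 13 = 13. Stack: [14, 13]
BINARY_OP * → 14 * 13 = 182. Stack: [182]
STORE_FAST m → m=182. Stack: []
LOAD_FAST v → push 20. Stack: [20]
LOAD_CONST → push 8. Stack: [20, 8]
BINARY_OP + → 20 + 8 = 28. Stack: [28]
STORE_FAST r → r=28. Stack: []
LOAD_FAST r → push 28. Stack: [28]
RETURN_VALUE → return 28.

28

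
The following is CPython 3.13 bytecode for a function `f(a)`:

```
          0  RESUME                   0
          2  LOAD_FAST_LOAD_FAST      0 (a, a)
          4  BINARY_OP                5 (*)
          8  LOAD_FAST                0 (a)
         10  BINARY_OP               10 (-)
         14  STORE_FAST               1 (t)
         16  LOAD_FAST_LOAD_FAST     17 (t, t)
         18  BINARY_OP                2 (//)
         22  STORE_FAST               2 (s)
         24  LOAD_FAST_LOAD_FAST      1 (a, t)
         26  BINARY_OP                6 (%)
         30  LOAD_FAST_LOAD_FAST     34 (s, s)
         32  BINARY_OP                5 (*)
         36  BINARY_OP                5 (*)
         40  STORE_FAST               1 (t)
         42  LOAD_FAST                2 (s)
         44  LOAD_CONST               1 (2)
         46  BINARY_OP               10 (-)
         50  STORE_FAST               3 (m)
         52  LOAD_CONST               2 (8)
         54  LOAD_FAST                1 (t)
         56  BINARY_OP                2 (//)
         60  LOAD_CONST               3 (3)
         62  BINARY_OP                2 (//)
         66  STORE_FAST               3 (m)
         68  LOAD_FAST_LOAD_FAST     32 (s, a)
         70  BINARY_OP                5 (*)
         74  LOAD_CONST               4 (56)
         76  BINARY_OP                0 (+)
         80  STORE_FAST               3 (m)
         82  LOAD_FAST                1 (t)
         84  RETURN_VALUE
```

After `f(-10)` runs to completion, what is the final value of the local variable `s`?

LOAD_FAST_LOAD_FAST a,a → push -10,-10. Stack: [-10, -10]
BINARY_OP * → -10 * -10 = 100. Stack: [100]
LOAD_FAST a → push -10. Stack: [100, -10]
BINARY_OP - → 100 - -10 = 110. Stack: [110]
STORE_FAST t → t=110. Stack: []
LOAD_FAST_LOAD_FAST t,t → push 110,110. Stack: [110, 110]
BINARY_OP // → 110 // 110 = 1. Stack: [1]
STORE_FAST s → s=1. Stack: []
LOAD_FAST_LOAD_FAST a,t → push -10,110. Stack: [-10, 110]
BINARY_OP % → -10 % 110 = 100. Stack: [100]
LOAD_FAST_LOAD_FAST s,s → push 1,1. Stack: [100, 1, 1]
BINARY_OP * → 1 * 1 = 1. Stack: [100, 1]
BINARY_OP * → 100 * 1 = 100. Stack: [100]
STORE_FAST t → t=100. Stack: []
LOAD_FAST s → push 1. Stack: [1]
LOAD_CONST → push 2. Stack: [1, 2]
BINARY_OP - → 1 - 2 = -1. Stack: [-1]
STORE_FAST m → m=-1. Stack: []
LOAD_CONST → push 8. Stack: [8]
LOAD_FAST t → push 100. Stack: [8, 100]
BINARY_OP // → 8 // 100 = 0. Stack: [0]
LOAD_CONST → push 3. Stack: [0, 3]
BINARY_OP // → 0 // 3 = 0. Stack: [0]
STORE_FAST m → m=0. Stack: []
LOAD_FAST_LOAD_FAST s,a → push 1,-10. Stack: [1, -10]
BINARY_OP * → 1 * -10 = -10. Stack: [-10]
LOAD_CONST → push 56. Stack: [-10, 56]
BINARY_OP + → -10 + 56 = 46. Stack: [46]
STORE_FAST m → m=46. Stack: []
LOAD_FAST t → push 100. Stack: [100]
RETURN_VALUE → return 100.

1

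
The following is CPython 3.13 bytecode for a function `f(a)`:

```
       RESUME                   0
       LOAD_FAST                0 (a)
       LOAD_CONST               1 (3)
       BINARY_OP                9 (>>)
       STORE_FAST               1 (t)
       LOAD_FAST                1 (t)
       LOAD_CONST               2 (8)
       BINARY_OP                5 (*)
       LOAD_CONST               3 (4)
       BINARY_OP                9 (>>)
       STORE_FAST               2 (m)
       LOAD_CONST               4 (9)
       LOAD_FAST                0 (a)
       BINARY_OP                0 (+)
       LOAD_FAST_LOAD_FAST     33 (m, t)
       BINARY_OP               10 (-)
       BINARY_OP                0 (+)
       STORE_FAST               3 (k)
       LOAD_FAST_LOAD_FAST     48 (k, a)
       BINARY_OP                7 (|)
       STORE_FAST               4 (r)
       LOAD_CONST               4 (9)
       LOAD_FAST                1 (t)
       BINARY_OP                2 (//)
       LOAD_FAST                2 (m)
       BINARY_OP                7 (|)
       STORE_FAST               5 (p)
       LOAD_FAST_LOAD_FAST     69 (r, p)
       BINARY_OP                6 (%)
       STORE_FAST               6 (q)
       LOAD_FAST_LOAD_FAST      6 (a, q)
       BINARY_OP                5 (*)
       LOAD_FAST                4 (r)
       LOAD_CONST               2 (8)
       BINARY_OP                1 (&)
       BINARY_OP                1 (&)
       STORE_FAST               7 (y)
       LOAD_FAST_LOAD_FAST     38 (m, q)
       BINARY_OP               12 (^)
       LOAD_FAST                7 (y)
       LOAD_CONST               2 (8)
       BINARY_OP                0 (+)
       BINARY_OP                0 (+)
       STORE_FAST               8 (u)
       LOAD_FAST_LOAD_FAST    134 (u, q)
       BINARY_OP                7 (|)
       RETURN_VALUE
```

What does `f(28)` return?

9

LOAD_FAST a → push 28. Stack: [28]
LOAD_CONST → push 3. Stack: [28, 3]
BINARY_OP >> → 28 >> 3 = 3. Stack: [3]
STORE_FAST t → t=3. Stack: []
LOAD_FAST t → push 3. Stack: [3]
LOAD_CONST → push 8. Stack: [3, 8]
BINARY_OP * → 3 * 8 = 24. Stack: [24]
LOAD_CONST → push 4. Stack: [24, 4]
BINARY_OP >> → 24 >> 4 = 1. Stack: [1]
STORE_FAST m → m=1. Stack: []
LOAD_CONST → push 9. Stack: [9]
LOAD_FAST a → push 28. Stack: [9, 28]
BINARY_OP + → 9 + 28 = 37. Stack: [37]
LOAD_FAST_LOAD_FAST m,t → push 1,3. Stack: [37, 1, 3]
BINARY_OP - → 1 - 3 = -2. Stack: [37, -2]
BINARY_OP + → 37 + -2 = 35. Stack: [35]
STORE_FAST k → k=35. Stack: []
LOAD_FAST_LOAD_FAST k,a → push 35,28. Stack: [35, 28]
BINARY_OP | → 35 | 28 = 63. Stack: [63]
STORE_FAST r → r=63. Stack: []
LOAD_CONST → push 9. Stack: [9]
LOAD_FAST t → push 3. Stack: [9, 3]
BINARY_OP // → 9 // 3 = 3. Stack: [3]
LOAD_FAST m → push 1. Stack: [3, 1]
BINARY_OP | → 3 | 1 = 3. Stack: [3]
STORE_FAST p → p=3. Stack: []
LOAD_FAST_LOAD_FAST r,p → push 63,3. Stack: [63, 3]
BINARY_OP % → 63 % 3 = 0. Stack: [0]
STORE_FAST q → q=0. Stack: []
LOAD_FAST_LOAD_FAST a,q → push 28,0. Stack: [28, 0]
BINARY_OP * → 28 * 0 = 0. Stack: [0]
LOAD_FAST r → push 63. Stack: [0, 63]
LOAD_CONST → push 8. Stack: [0, 63, 8]
BINARY_OP & → 63 & 8 = 8. Stack: [0, 8]
BINARY_OP & → 0 & 8 = 0. Stack: [0]
STORE_FAST y → y=0. Stack: []
LOAD_FAST_LOAD_FAST m,q → push 1,0. Stack: [1, 0]
BINARY_OP ^ → 1 ^ 0 = 1. Stack: [1]
LOAD_FAST y → push 0. Stack: [1, 0]
LOAD_CONST → push 8. Stack: [1, 0, 8]
BINARY_OP + → 0 + 8 = 8. Stack: [1, 8]
BINARY_OP + → 1 + 8 = 9. Stack: [9]
STORE_FAST u → u=9. Stack: []
LOAD_FAST_LOAD_FAST u,q → push 9,0. Stack: [9, 0]
BINARY_OP | → 9 | 0 = 9. Stack: [9]
RETURN_VALUE → return 9.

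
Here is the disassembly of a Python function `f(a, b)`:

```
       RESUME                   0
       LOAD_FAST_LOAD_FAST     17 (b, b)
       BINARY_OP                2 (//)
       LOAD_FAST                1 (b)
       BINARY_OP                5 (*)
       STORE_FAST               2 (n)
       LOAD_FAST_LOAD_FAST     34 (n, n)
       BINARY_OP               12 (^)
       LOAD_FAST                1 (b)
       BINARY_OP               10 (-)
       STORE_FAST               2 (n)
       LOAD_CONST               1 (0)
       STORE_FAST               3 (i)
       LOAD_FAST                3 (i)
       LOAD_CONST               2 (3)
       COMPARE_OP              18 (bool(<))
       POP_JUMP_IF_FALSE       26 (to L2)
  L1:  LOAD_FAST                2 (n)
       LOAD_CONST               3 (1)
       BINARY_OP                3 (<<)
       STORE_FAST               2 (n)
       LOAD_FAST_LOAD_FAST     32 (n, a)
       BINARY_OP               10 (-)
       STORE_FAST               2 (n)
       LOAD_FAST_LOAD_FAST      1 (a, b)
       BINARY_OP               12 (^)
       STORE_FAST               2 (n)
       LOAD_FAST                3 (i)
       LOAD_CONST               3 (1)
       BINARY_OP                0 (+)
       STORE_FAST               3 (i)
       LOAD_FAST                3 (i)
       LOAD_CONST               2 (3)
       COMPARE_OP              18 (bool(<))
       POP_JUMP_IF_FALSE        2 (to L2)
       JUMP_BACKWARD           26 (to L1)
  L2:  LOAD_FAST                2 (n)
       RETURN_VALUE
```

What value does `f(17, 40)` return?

LOAD_FAST_LOAD_FAST b,b → push 40,40
BINARY_OP // → 40 // 40 = 1
LOAD_FAST b → push 40
BINARY_OP * → 1 * 40 = 40
STORE_FAST n → n=40
LOAD_FAST_LOAD_FAST n,n → push 40,40
BINARY_OP ^ → 40 ^ 40 = 0
LOAD_FAST b → push 40
BINARY_OP - → 0 - 40 = -40
STORE_FAST n → n=-40
LOAD_CONST → push 0
STORE_FAST i → i=0
LOAD_FAST i → push 0
LOAD_CONST → push 3
COMPARE_OP bool(<) → 0 vs 3 = True
POP_JUMP_IF_FALSE → pop True; no jump
LOAD_FAST n → push -40
LOAD_CONST → push 1
BINARY_OP << → -40 << 1 = -80
STORE_FAST n → n=-80
LOAD_FAST_LOAD_FAST n,a → push -80,17
BINARY_OP - → -80 - 17 = -97
STORE_FAST n → n=-97
LOAD_FAST_LOAD_FAST a,b → push 17,40
BINARY_OP ^ → 17 ^ 40 = 57
STORE_FAST n → n=57
LOAD_FAST i → push 0
LOAD_CONST → push 1
BINARY_OP + → 0 + 1 = 1
STORE_FAST i → i=1
LOAD_FAST i → push 1
LOAD_CONST → push 3
COMPARE_OP bool(<) → 1 vs 3 = True
POP_JUMP_IF_FALSE → pop True; no jump
LOAD_FAST n → push 57
LOAD_CONST → push 1
BINARY_OP << → 57 << 1 = 114
STORE_FAST n → n=114
LOAD_FAST_LOAD_FAST n,a → push 114,17
BINARY_OP - → 114 - 17 = 97
STORE_FAST n → n=97
LOAD_FAST_LOAD_FAST a,b → push 17,40
BINARY_OP ^ → 17 ^ 40 = 57
STORE_FAST n → n=57
LOAD_FAST i → push 1
LOAD_CONST → push 1
BINARY_OP + → 1 + 1 = 2
STORE_FAST i → i=2
LOAD_FAST i → push 2
LOAD_CONST → push 3
COMPARE_OP bool(<) → 2 vs 3 = True
POP_JUMP_IF_FALSE → pop True; no jump
LOAD_FAST n → push 57
LOAD_CONST → push 1
BINARY_OP << → 57 << 1 = 114
STORE_FAST n → n=114
LOAD_FAST_LOAD_FAST n,a → push 114,17
BINARY_OP - → 114 - 17 = 97
STORE_FAST n → n=97
LOAD_FAST_LOAD_FAST a,b → push 17,40
BINARY_OP ^ → 17 ^ 40 = 57
STORE_FAST n → n=57
LOAD_FAST i → push 2
LOAD_CONST → push 1
BINARY_OP + → 2 + 1 = 3
STORE_FAST i → i=3
LOAD_FAST i → push 3
LOAD_CONST → push 3
COMPARE_OP bool(<) → 3 vs 3 = False
POP_JUMP_IF_FALSE → pop False; jump
LOAD_FAST n → push 57
RETURN_VALUE → return 57.

57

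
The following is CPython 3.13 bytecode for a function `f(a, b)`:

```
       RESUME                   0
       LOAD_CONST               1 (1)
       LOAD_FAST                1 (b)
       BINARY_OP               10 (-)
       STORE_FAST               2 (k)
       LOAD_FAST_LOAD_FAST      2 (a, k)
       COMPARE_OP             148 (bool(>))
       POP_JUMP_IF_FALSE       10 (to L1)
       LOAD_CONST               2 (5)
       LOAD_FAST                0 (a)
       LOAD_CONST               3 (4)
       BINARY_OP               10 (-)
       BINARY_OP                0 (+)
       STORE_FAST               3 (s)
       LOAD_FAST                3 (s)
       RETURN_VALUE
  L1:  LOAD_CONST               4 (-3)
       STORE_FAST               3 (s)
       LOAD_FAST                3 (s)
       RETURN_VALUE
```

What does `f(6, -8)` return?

LOAD_CONST → push 1. Stack: [1]
LOAD_FAST b → push -8. Stack: [1, -8]
BINARY_OP - → 1 - -8 = 9. Stack: [9]
STORE_FAST k → k=9. Stack: []
LOAD_FAST_LOAD_FAST a,k → push 6,9. Stack: [6, 9]
COMPARE_OP bool(>) → 6 vs 9 = False. Stack: [False]
POP_JUMP_IF_FALSE → pop False; jump. Stack: []
LOAD_CONST → push -3. Stack: [-3]
STORE_FAST s → s=-3. Stack: []
LOAD_FAST s → push -3. Stack: [-3]
RETURN_VALUE → return -3.

-3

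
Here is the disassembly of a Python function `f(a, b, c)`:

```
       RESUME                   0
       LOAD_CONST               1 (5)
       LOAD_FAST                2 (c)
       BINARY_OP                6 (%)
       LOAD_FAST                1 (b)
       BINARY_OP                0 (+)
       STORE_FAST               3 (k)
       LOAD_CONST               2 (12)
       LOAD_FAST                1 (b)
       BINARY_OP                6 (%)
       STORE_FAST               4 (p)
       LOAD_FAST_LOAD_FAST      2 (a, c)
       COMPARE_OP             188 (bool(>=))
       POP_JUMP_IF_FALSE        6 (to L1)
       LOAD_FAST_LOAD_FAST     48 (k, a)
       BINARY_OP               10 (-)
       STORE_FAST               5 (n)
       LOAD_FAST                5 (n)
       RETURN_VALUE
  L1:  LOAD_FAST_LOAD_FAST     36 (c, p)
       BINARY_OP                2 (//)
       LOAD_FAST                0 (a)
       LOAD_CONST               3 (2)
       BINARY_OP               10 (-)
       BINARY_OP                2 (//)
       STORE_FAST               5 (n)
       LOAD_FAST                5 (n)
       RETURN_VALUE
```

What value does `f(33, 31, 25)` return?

LOAD_CONST → push 5. Stack: [5]
LOAD_FAST c → push 25. Stack: [5, 25]
BINARY_OP % → 5 % 25 = 5. Stack: [5]
LOAD_FAST b → push 31. Stack: [5, 31]
BINARY_OP + → 5 + 31 = 36. Stack: [36]
STORE_FAST k → k=36. Stack: []
LOAD_CONST → push 12. Stack: [12]
LOAD_FAST b → push 31. Stack: [12, 31]
BINARY_OP % → 12 % 31 = 12. Stack: [12]
STORE_FAST p → p=12. Stack: []
LOAD_FAST_LOAD_FAST a,c → push 33,25. Stack: [33, 25]
COMPARE_OP bool(>=) → 33 vs 25 = True. Stack: [True]
POP_JUMP_IF_FALSE → pop True; no jump. Stack: []
LOAD_FAST_LOAD_FAST k,a → push 36,33. Stack: [36, 33]
BINARY_OP - → 36 - 33 = 3. Stack: [3]
STORE_FAST n → n=3. Stack: []
LOAD_FAST n → push 3. Stack: [3]
RETURN_VALUE → return 3.

3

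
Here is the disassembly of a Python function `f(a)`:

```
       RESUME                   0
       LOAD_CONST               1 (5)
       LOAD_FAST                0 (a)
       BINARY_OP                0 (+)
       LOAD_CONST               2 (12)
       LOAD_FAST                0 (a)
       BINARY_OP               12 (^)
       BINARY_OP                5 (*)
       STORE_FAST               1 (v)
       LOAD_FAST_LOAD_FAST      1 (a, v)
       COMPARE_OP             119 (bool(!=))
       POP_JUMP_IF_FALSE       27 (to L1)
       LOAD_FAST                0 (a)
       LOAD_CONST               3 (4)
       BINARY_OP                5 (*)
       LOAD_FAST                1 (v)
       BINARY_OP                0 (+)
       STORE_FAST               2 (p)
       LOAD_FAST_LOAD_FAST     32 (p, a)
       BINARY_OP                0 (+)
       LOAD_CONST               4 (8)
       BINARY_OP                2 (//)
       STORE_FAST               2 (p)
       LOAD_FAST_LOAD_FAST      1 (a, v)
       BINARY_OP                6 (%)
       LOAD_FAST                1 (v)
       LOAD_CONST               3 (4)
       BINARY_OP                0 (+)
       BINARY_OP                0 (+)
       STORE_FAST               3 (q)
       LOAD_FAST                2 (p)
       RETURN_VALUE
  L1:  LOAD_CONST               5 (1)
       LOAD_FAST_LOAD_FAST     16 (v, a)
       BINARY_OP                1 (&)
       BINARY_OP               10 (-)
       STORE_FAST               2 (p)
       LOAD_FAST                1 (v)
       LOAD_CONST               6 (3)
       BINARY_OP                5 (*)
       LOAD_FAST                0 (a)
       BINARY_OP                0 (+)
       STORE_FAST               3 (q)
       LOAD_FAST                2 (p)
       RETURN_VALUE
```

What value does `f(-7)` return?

-2

LOAD_CONST → push 5. Stack: [5]
LOAD_FAST a → push -7. Stack: [5, -7]
BINARY_OP + → 5 + -7 = -2. Stack: [-2]
LOAD_CONST → push 12. Stack: [-2, 12]
LOAD_FAST a → push -7. Stack: [-2, 12, -7]
BINARY_OP ^ → 12 ^ -7 = -11. Stack: [-2, -11]
BINARY_OP * → -2 * -11 = 22. Stack: [22]
STORE_FAST v → v=22. Stack: []
LOAD_FAST_LOAD_FAST a,v → push -7,22. Stack: [-7, 22]
COMPARE_OP bool(!=) → -7 vs 22 = True. Stack: [True]
POP_JUMP_IF_FALSE → pop True; no jump. Stack: []
LOAD_FAST a → push -7. Stack: [-7]
LOAD_CONST → push 4. Stack: [-7, 4]
BINARY_OP * → -7 * 4 = -28. Stack: [-28]
LOAD_FAST v → push 22. Stack: [-28, 22]
BINARY_OP + → -28 + 22 = -6. Stack: [-6]
STORE_FAST p → p=-6. Stack: []
LOAD_FAST_LOAD_FAST p,a → push -6,-7. Stack: [-6, -7]
BINARY_OP + → -6 + -7 = -13. Stack: [-13]
LOAD_CONST → push 8. Stack: [-13, 8]
BINARY_OP // → -13 // 8 = -2. Stack: [-2]
STORE_FAST p → p=-2. Stack: []
LOAD_FAST_LOAD_FAST a,v → push -7,22. Stack: [-7, 22]
BINARY_OP % → -7 % 22 = 15. Stack: [15]
LOAD_FAST v → push 22. Stack: [15, 22]
LOAD_CONST → push 4. Stack: [15, 22, 4]
BINARY_OP + → 22 + 4 = 26. Stack: [15, 26]
BINARY_OP + → 15 + 26 = 41. Stack: [41]
STORE_FAST q → q=41. Stack: []
LOAD_FAST p → push -2. Stack: [-2]
RETURN_VALUE → return -2.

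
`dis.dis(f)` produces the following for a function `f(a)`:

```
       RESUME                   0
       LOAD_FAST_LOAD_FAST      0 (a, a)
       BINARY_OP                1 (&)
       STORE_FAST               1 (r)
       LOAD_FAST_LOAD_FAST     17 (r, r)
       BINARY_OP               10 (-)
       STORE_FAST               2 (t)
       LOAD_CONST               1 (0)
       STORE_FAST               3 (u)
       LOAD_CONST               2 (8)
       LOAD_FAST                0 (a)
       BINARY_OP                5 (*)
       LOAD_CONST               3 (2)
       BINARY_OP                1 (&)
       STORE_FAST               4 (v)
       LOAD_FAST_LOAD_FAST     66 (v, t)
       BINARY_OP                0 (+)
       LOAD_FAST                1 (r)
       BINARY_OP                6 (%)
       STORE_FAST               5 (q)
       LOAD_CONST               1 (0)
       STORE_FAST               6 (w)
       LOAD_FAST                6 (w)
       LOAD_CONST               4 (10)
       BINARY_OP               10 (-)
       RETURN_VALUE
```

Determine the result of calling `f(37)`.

-10

LOAD_FAST_LOAD_FAST a,a → push 37,37. Stack: [37, 37]
BINARY_OP & → 37 & 37 = 37. Stack: [37]
STORE_FAST r → r=37. Stack: []
LOAD_FAST_LOAD_FAST r,r → push 37,37. Stack: [37, 37]
BINARY_OP - → 37 - 37 = 0. Stack: [0]
STORE_FAST t → t=0. Stack: []
LOAD_CONST → push 0. Stack: [0]
STORE_FAST u → u=0. Stack: []
LOAD_CONST → push 8. Stack: [8]
LOAD_FAST a → push 37. Stack: [8, 37]
BINARY_OP * → 8 * 37 = 296. Stack: [296]
LOAD_CONST → push 2. Stack: [296, 2]
BINARY_OP & → 296 & 2 = 0. Stack: [0]
STORE_FAST v → v=0. Stack: []
LOAD_FAST_LOAD_FAST v,t → push 0,0. Stack: [0, 0]
BINARY_OP + → 0 + 0 = 0. Stack: [0]
LOAD_FAST r → push 37. Stack: [0, 37]
BINARY_OP % → 0 % 37 = 0. Stack: [0]
STORE_FAST q → q=0. Stack: []
LOAD_CONST → push 0. Stack: [0]
STORE_FAST w → w=0. Stack: []
LOAD_FAST w → push 0. Stack: [0]
LOAD_CONST → push 10. Stack: [0, 10]
BINARY_OP - → 0 - 10 = -10. Stack: [-10]
RETURN_VALUE → return -10.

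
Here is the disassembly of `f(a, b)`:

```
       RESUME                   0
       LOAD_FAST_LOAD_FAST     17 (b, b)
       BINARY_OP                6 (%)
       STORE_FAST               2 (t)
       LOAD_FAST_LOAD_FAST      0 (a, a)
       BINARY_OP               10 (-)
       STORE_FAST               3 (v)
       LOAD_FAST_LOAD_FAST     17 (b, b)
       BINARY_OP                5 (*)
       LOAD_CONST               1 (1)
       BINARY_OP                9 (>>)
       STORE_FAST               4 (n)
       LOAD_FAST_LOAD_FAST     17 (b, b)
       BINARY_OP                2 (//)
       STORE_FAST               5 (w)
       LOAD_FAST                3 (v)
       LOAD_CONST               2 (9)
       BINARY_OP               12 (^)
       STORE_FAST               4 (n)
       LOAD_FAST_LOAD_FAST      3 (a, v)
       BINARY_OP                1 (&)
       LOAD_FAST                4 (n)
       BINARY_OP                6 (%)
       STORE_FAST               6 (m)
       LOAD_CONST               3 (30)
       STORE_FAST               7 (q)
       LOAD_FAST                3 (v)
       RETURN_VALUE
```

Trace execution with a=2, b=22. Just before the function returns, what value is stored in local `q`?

30

LOAD_FAST_LOAD_FAST b,b → push 22,22. Stack: [22, 22]
BINARY_OP % → 22 % 22 = 0. Stack: [0]
STORE_FAST t → t=0. Stack: []
LOAD_FAST_LOAD_FAST a,a → push 2,2. Stack: [2, 2]
BINARY_OP - → 2 - 2 = 0. Stack: [0]
STORE_FAST v → v=0. Stack: []
LOAD_FAST_LOAD_FAST b,b → push 22,22. Stack: [22, 22]
BINARY_OP * → 22 * 22 = 484. Stack: [484]
LOAD_CONST → push 1. Stack: [484, 1]
BINARY_OP >> → 484 >> 1 = 242. Stack: [242]
STORE_FAST n → n=242. Stack: []
LOAD_FAST_LOAD_FAST b,b → push 22,22. Stack: [22, 22]
BINARY_OP // → 22 // 22 = 1. Stack: [1]
STORE_FAST w → w=1. Stack: []
LOAD_FAST v → push 0. Stack: [0]
LOAD_CONST → push 9. Stack: [0, 9]
BINARY_OP ^ → 0 ^ 9 = 9. Stack: [9]
STORE_FAST n → n=9. Stack: []
LOAD_FAST_LOAD_FAST a,v → push 2,0. Stack: [2, 0]
BINARY_OP & → 2 & 0 = 0. Stack: [0]
LOAD_FAST n → push 9. Stack: [0, 9]
BINARY_OP % → 0 % 9 = 0. Stack: [0]
STORE_FAST m → m=0. Stack: []
LOAD_CONST → push 30. Stack: [30]
STORE_FAST q → q=30. Stack: []
LOAD_FAST v → push 0. Stack: [0]
RETURN_VALUE → return 0.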